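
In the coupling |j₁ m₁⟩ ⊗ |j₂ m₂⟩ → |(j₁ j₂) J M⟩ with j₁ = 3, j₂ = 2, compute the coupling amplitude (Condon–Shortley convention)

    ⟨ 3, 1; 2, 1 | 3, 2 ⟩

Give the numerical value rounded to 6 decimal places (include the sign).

j₁+j₂−J=2  J+j₁−j₂=4  J−j₁+j₂=2  j₁+j₂+J+1=9
(j₁±m₁, j₂±m₂, J±M) = (4,2,3,1,5,1)
P² = 64
sum k=1..2:
  [1] −1/12 = -1/12
  [2] +1/48 = 1/48
S = -1/16
C² = P²·S² = 1/4 ; C = -0.500000

-0.500000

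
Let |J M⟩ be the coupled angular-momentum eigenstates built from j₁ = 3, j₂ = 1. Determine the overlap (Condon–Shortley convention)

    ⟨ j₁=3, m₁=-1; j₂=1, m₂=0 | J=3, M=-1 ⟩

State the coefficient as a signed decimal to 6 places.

triangle: 1!*5!*1!/8! = 120/40320
(j±m)!: 2!*4!*1!*1!*2!*4! = 2304
prefactor² = (2J+1)*Δ*N² = 48
  k=0: +1/(0!*1!*4!*1!*1!*0!) = 1/24
  k=1: −1/(1!*0!*3!*0!*2!*1!) = -1/12
Σ = -1/24  ⇒  CG² = 48*(-1/24)² = 1/12
CG = −√(1/12) = -0.288675

-0.288675  (= −√(1/12))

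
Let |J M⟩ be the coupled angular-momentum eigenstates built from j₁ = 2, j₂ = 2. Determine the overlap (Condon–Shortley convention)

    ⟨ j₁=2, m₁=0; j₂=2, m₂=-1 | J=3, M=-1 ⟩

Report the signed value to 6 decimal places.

+0.447214  (= +√(1/5))

√[7·1!3!3!/8! · 2!2!1!3!2!4!] = √(36/5)
  +(−1)^0/∏(0,1,2,1,1,2)! = 1/4  (running 1/4)
  +(−1)^1/∏(1,0,1,0,2,3)! = -1/12  (running 1/6)
⟨..|..⟩ = √(36/5)·(1/6) = +0.447214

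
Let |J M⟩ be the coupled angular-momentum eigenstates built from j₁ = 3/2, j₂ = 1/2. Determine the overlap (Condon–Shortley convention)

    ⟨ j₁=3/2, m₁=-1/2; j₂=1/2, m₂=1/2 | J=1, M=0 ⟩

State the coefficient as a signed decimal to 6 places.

−√(1/2) ≈ -0.707107

√[3·1!2!0!/4! · 1!2!1!0!1!1!] = √(1/2)
  +(−1)^1/∏(1,0,1,0,1,0)! = -1  (running -1)
⟨..|..⟩ = √(1/2)·(-1) = -0.707107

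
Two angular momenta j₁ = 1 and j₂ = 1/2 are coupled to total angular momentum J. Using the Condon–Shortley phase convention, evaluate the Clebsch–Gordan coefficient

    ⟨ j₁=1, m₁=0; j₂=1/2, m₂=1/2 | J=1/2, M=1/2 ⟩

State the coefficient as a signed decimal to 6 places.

-0.577350  (= −√(1/3))

triangle: 1!×1!×0!/3! = 1/6
(j±m)!: 1!×1!×1!×0!×1!×0! = 1
prefactor² = (2J+1)×Δ×N² = 1/3
  k=1: −1/(1!×0!×0!×0!×1!×0!) = -1
Σ = -1  ⇒  CG² = 1/3×(-1)² = 1/3
CG = −√(1/3) = -0.577350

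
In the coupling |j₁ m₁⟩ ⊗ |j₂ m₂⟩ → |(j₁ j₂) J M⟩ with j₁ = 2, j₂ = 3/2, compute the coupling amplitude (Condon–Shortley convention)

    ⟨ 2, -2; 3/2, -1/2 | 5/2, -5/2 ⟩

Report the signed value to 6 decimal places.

√[6·1!3!2!/7! · 0!4!1!2!0!5!] = √(576/7)
  +(−1)^1/∏(1,0,3,0,0,2)! = -1/12  (running -1/12)
⟨..|..⟩ = √(576/7)·(-1/12) = -0.755929

−√(4/7) ≈ -0.755929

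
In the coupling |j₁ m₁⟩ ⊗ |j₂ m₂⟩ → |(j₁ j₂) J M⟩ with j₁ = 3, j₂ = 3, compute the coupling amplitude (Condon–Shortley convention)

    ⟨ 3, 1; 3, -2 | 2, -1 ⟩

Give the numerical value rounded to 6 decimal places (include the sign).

−√(5/28) = -0.422577

√[5·4!2!2!/9! · 4!2!1!5!1!3!] = √(320/7)
  +(−1)^0/∏(0,4,2,1,0,1)! = 1/48  (running 1/48)
  +(−1)^1/∏(1,3,1,0,1,2)! = -1/12  (running -1/16)
⟨..|..⟩ = √(320/7)·(-1/16) = -0.422577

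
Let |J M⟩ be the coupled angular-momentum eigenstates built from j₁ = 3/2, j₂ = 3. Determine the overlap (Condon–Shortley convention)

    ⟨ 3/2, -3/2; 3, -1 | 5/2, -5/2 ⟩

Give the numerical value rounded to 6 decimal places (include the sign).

triangle: 2!×1!×4!/8! = 48/40320
(j±m)!: 0!×3!×2!×4!×0!×5! = 34560
prefactor² = (2J+1)×Δ×N² = 1728/7
  k=2: +1/(2!×0!×1!×0!×0!×4!) = 1/48
Σ = 1/48  ⇒  CG² = 1728/7×1/48² = 3/28
CG = +√(3/28) = +0.327327

+0.327327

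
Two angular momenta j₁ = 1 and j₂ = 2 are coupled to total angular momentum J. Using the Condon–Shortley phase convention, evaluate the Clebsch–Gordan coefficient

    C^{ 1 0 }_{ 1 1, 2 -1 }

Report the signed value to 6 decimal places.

j₁+j₂−J=2  J+j₁−j₂=0  J−j₁+j₂=2  j₁+j₂+J+1=5
(j₁±m₁, j₂±m₂, J±M) = (2,0,1,3,1,1)
P² = 6/5
sum k=0..0:
  [0] +1/2 = 1/2
S = 1/2
C² = P²·S² = 3/10 ; C = +0.547723

+√(3/10) = +0.547723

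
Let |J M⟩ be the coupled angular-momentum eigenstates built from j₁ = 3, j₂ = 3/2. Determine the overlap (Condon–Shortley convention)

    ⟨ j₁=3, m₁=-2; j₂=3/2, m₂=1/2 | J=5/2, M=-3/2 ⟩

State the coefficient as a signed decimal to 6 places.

+0.267261

j₁+j₂−J=2  J+j₁−j₂=4  J−j₁+j₂=1  j₁+j₂+J+1=8
(j₁±m₁, j₂±m₂, J±M) = (1,5,2,1,1,4)
P² = 288/7
sum k=1..2:
  [1] −1/24 = -1/24
  [2] +1/12 = 1/12
S = 1/24
C² = P²·S² = 1/14 ; C = +0.267261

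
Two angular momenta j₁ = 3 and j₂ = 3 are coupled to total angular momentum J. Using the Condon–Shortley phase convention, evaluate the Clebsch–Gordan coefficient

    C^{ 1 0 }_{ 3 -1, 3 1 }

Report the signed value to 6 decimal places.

√[3·5!1!1!/8! · 2!4!4!2!1!1!] = √(144/7)
  +(−1)^3/∏(3,2,1,1,0,0)! = -1/12  (running -1/12)
  +(−1)^4/∏(4,1,0,0,1,1)! = 1/24  (running -1/24)
⟨..|..⟩ = √(144/7)·(-1/24) = -0.188982

-0.188982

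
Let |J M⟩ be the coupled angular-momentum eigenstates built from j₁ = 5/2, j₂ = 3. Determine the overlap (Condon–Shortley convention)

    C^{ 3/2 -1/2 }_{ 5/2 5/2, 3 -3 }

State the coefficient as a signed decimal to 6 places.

triangle: 4!·1!·2!/8! = 48/40320
(j±m)!: 5!·0!·0!·6!·1!·2! = 172800
prefactor² = (2J+1)·Δ·N² = 5760/7
  k=0: +1/(0!·4!·0!·0!·1!·2!) = 1/48
Σ = 1/48  ⇒  CG² = 5760/7·1/48² = 5/14
CG = +√(5/14) = +0.597614

+0.597614  (= +√(5/14))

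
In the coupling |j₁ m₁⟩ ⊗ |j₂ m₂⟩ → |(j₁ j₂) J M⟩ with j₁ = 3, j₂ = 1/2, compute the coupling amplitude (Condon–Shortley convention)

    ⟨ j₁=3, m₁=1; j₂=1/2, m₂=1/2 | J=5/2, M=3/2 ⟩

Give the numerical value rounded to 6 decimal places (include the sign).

j₁+j₂−J=1  J+j₁−j₂=5  J−j₁+j₂=0  j₁+j₂+J+1=7
(j₁±m₁, j₂±m₂, J±M) = (4,2,1,0,4,1)
P² = 1152/7
sum k=1..1:
  [1] −1/24 = -1/24
S = -1/24
C² = P²·S² = 2/7 ; C = -0.534522

−√(2/7) ≈ -0.534522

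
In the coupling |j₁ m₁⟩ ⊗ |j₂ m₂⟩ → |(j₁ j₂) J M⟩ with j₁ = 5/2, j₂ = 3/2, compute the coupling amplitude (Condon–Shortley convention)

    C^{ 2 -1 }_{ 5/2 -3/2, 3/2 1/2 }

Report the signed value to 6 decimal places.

+0.154303

√[5·2!3!1!/7! · 1!4!2!1!1!3!] = √(24/7)
  +(−1)^1/∏(1,1,3,1,0,0)! = -1/6  (running -1/6)
  +(−1)^2/∏(2,0,2,0,1,1)! = 1/4  (running 1/12)
⟨..|..⟩ = √(24/7)·(1/12) = +0.154303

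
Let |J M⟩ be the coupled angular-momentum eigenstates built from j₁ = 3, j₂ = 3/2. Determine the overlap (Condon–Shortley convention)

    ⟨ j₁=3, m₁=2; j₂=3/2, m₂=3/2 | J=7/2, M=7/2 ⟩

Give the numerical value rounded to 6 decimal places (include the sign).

√[8·1!5!2!/9! · 5!1!3!0!7!0!] = √(19200)
  +(−1)^1/∏(1,0,0,2,5,0)! = -1/240  (running -1/240)
⟨..|..⟩ = √(19200)·(-1/240) = -0.577350

-0.577350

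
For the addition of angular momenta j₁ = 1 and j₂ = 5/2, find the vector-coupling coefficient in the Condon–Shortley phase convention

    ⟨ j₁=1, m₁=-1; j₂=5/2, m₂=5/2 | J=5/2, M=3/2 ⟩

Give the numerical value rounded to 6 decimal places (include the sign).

-0.534522

j₁+j₂−J=1  J+j₁−j₂=1  J−j₁+j₂=4  j₁+j₂+J+1=7
(j₁±m₁, j₂±m₂, J±M) = (0,2,5,0,4,1)
P² = 1152/7
sum k=1..1:
  [1] −1/24 = -1/24
S = -1/24
C² = P²·S² = 2/7 ; C = -0.534522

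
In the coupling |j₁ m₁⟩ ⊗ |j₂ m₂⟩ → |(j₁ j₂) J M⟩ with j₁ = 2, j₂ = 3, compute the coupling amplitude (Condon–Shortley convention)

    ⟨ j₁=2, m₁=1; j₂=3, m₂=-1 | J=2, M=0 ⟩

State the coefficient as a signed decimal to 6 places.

-0.377964  (= −√(1/7))

triangle: 3!×1!×3!/8! = 36/40320
(j±m)!: 3!×1!×2!×4!×2!×2! = 1152
prefactor² = (2J+1)×Δ×N² = 36/7
  k=0: +1/(0!×3!×1!×2!×0!×1!) = 1/12
  k=1: −1/(1!×2!×0!×1!×1!×2!) = -1/4
Σ = -1/6  ⇒  CG² = 36/7×(-1/6)² = 1/7
CG = −√(1/7) = -0.377964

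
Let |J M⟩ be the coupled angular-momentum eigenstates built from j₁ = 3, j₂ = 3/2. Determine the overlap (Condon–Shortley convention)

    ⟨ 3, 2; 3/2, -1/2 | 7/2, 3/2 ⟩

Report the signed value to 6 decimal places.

+0.654654  (= +√(3/7))

√[8·1!5!2!/9! · 5!1!1!2!5!2!] = √(6400/21)
  +(−1)^0/∏(0,1,1,1,4,1)! = 1/24  (running 1/24)
  +(−1)^1/∏(1,0,0,0,5,2)! = -1/240  (running 3/80)
⟨..|..⟩ = √(6400/21)·(3/80) = +0.654654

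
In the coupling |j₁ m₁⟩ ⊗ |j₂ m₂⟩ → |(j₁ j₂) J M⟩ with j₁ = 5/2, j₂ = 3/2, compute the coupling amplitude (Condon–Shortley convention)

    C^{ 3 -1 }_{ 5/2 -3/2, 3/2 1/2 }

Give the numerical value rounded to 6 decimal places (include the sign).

-0.639010

triangle: 1!×4!×2!/8! = 48/40320
(j±m)!: 1!×4!×2!×1!×2!×4! = 2304
prefactor² = (2J+1)×Δ×N² = 96/5
  k=0: +1/(0!×1!×4!×2!×0!×0!) = 1/48
  k=1: −1/(1!×0!×3!×1!×1!×1!) = -1/6
Σ = -7/48  ⇒  CG² = 96/5×(-7/48)² = 49/120
CG = −√(49/120) = -0.639010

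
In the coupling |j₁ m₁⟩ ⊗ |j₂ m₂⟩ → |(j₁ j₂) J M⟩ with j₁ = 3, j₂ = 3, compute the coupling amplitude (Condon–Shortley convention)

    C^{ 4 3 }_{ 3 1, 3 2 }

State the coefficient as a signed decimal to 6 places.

−√(1/11) = -0.301511

j₁+j₂−J=2  J+j₁−j₂=4  J−j₁+j₂=4  j₁+j₂+J+1=11
(j₁±m₁, j₂±m₂, J±M) = (4,2,5,1,7,1)
P² = 82944/11
sum k=1..2:
  [1] −1/144 = -1/144
  [2] +1/288 = 1/288
S = -1/288
C² = P²·S² = 1/11 ; C = -0.301511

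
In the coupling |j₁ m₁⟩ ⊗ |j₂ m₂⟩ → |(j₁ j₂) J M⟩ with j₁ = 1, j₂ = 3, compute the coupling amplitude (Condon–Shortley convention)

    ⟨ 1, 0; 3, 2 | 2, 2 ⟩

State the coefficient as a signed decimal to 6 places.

-0.487950  (= −√(5/21))

triangle: 2!*0!*4!/7! = 48/5040
(j±m)!: 1!*1!*5!*1!*4!*0! = 2880
prefactor² = (2J+1)*Δ*N² = 960/7
  k=1: −1/(1!*1!*0!*4!*0!*0!) = -1/24
Σ = -1/24  ⇒  CG² = 960/7*(-1/24)² = 5/21
CG = −√(5/21) = -0.487950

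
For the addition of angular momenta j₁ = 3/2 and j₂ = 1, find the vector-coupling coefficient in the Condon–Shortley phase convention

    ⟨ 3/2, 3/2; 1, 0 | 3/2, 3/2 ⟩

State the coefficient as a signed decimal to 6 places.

√[4·1!2!1!/5! · 3!0!1!1!3!0!] = √(12/5)
  +(−1)^0/∏(0,1,0,1,2,0)! = 1/2  (running 1/2)
⟨..|..⟩ = √(12/5)·(1/2) = +0.774597

+0.774597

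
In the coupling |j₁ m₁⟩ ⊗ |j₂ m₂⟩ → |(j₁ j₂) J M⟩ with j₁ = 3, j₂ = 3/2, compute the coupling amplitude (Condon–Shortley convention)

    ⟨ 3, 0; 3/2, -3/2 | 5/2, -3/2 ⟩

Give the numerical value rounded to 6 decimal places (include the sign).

triangle: 2!*4!*1!/8! = 48/40320
(j±m)!: 3!*3!*0!*3!*1!*4! = 5184
prefactor² = (2J+1)*Δ*N² = 1296/35
  k=0: +1/(0!*2!*3!*0!*1!*1!) = 1/12
Σ = 1/12  ⇒  CG² = 1296/35*1/12² = 9/35
CG = +√(9/35) = +0.507093

+√(9/35) ≈ +0.507093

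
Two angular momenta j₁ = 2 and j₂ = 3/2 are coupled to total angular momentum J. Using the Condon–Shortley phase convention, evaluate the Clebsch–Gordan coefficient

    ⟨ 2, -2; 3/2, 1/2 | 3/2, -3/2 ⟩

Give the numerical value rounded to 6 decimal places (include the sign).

+√(2/5) ≈ +0.632456

√[4·2!2!1!/6! · 0!4!2!1!0!3!] = √(32/5)
  +(−1)^2/∏(2,0,2,0,0,1)! = 1/4  (running 1/4)
⟨..|..⟩ = √(32/5)·(1/4) = +0.632456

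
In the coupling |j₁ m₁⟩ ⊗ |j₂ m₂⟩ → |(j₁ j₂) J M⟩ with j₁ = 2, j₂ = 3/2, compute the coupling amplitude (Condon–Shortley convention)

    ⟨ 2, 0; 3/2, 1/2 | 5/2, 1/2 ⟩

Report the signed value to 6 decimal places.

-0.292770

triangle: 1!×3!×2!/7! = 12/5040
(j±m)!: 2!×2!×2!×1!×3!×2! = 96
prefactor² = (2J+1)×Δ×N² = 48/35
  k=0: +1/(0!×1!×2!×2!×1!×0!) = 1/4
  k=1: −1/(1!×0!×1!×1!×2!×1!) = -1/2
Σ = -1/4  ⇒  CG² = 48/35×(-1/4)² = 3/35
CG = −√(3/35) = -0.292770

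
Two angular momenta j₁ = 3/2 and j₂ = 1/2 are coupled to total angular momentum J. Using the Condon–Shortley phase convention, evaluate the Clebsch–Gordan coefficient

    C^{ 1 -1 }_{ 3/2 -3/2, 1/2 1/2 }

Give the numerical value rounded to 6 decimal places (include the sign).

−√(3/4) = -0.866025

j₁+j₂−J=1  J+j₁−j₂=2  J−j₁+j₂=0  j₁+j₂+J+1=4
(j₁±m₁, j₂±m₂, J±M) = (0,3,1,0,0,2)
P² = 3
sum k=1..1:
  [1] −1/2 = -1/2
S = -1/2
C² = P²·S² = 3/4 ; C = -0.866025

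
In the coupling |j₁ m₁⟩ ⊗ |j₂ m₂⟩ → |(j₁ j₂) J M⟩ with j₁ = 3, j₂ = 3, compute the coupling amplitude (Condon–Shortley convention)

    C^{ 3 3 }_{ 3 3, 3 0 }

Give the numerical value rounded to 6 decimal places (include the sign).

√[7·3!3!3!/10! · 6!0!3!3!6!0!] = √(7776)
  +(−1)^0/∏(0,3,0,3,3,0)! = 1/216  (running 1/216)
⟨..|..⟩ = √(7776)·(1/216) = +0.408248

+0.408248  (= +√(1/6))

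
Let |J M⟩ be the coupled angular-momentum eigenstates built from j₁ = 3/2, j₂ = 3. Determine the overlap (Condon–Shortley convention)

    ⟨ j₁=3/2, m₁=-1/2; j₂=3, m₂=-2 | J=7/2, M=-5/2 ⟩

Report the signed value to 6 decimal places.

+√(1/7) ≈ +0.377964

j₁+j₂−J=1  J+j₁−j₂=2  J−j₁+j₂=5  j₁+j₂+J+1=9
(j₁±m₁, j₂±m₂, J±M) = (1,2,1,5,1,6)
P² = 6400/7
sum k=0..1:
  [0] +1/48 = 1/48
  [1] −1/120 = -1/120
S = 1/80
C² = P²·S² = 1/7 ; C = +0.377964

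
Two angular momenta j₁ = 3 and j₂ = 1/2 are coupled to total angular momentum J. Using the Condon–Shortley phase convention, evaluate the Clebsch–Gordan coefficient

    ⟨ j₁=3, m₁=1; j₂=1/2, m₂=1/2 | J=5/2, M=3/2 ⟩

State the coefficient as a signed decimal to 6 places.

−√(2/7) = -0.534522

triangle: 1!*5!*0!/7! = 120/5040
(j±m)!: 4!*2!*1!*0!*4!*1! = 1152
prefactor² = (2J+1)*Δ*N² = 1152/7
  k=1: −1/(1!*0!*1!*0!*4!*0!) = -1/24
Σ = -1/24  ⇒  CG² = 1152/7*(-1/24)² = 2/7
CG = −√(2/7) = -0.534522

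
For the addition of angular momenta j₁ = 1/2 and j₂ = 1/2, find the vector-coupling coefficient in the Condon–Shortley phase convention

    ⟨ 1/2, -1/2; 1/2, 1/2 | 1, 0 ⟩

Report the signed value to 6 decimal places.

+0.707107

triangle: 0!*1!*1!/3! = 1/6
(j±m)!: 0!*1!*1!*0!*1!*1! = 1
prefactor² = (2J+1)*Δ*N² = 1/2
  k=0: +1/(0!*0!*1!*1!*0!*0!) = 1
Σ = 1  ⇒  CG² = 1/2*1² = 1/2
CG = +√(1/2) = +0.707107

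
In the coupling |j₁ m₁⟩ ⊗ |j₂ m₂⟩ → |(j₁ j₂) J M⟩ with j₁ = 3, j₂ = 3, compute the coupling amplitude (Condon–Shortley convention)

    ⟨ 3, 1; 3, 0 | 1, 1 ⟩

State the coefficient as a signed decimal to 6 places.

triangle: 5!*1!*1!/8! = 120/40320
(j±m)!: 4!*2!*3!*3!*2!*0! = 3456
prefactor² = (2J+1)*Δ*N² = 216/7
  k=2: +1/(2!*3!*0!*1!*1!*0!) = 1/12
Σ = 1/12  ⇒  CG² = 216/7*1/12² = 3/14
CG = +√(3/14) = +0.462910

+0.462910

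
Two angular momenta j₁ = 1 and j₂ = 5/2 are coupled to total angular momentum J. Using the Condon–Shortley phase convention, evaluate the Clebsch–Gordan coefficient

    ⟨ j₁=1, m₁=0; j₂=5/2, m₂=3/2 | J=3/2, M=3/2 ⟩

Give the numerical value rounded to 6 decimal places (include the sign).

−√(4/15) = -0.516398

√[4·2!0!3!/6! · 1!1!4!1!3!0!] = √(48/5)
  +(−1)^1/∏(1,1,0,3,0,0)! = -1/6  (running -1/6)
⟨..|..⟩ = √(48/5)·(-1/6) = -0.516398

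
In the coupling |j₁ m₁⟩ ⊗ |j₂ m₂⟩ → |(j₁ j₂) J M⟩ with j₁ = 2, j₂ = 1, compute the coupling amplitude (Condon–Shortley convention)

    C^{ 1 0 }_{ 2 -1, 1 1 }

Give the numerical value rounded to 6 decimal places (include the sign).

+√(3/10) = +0.547723

√[3·2!2!0!/5! · 1!3!2!0!1!1!] = √(6/5)
  +(−1)^2/∏(2,0,1,0,1,0)! = 1/2  (running 1/2)
⟨..|..⟩ = √(6/5)·(1/2) = +0.547723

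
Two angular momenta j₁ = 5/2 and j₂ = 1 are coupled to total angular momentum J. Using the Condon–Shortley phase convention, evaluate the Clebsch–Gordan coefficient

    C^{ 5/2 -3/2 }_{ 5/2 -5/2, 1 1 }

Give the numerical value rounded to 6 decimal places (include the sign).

-0.534522  (= −√(2/7))

√[6·1!4!1!/7! · 0!5!2!0!1!4!] = √(1152/7)
  +(−1)^1/∏(1,0,4,1,0,0)! = -1/24  (running -1/24)
⟨..|..⟩ = √(1152/7)·(-1/24) = -0.534522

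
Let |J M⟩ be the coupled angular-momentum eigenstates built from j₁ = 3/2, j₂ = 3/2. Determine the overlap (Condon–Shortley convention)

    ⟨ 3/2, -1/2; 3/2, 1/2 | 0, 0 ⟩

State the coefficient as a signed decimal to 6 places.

+√(1/4) ≈ +0.500000

triangle: 3!·0!·0!/4! = 6/24
(j±m)!: 1!·2!·2!·1!·0!·0! = 4
prefactor² = (2J+1)·Δ·N² = 1
  k=2: +1/(2!·1!·0!·0!·0!·0!) = 1/2
Σ = 1/2  ⇒  CG² = 1·1/2² = 1/4
CG = +√(1/4) = +0.500000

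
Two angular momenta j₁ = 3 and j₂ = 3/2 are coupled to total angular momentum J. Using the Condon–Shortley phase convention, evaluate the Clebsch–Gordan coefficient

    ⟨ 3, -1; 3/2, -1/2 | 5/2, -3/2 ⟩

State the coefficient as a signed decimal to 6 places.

√[6·2!4!1!/8! · 2!4!1!2!1!4!] = √(576/35)
  +(−1)^0/∏(0,2,4,1,0,0)! = 1/48  (running 1/48)
  +(−1)^1/∏(1,1,3,0,1,1)! = -1/6  (running -7/48)
⟨..|..⟩ = √(576/35)·(-7/48) = -0.591608

-0.591608  (= −√(7/20))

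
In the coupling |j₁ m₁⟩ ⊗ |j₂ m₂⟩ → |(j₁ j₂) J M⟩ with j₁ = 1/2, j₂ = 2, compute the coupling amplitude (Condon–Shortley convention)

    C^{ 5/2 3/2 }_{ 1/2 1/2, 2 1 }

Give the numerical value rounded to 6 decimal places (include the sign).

+√(4/5) = +0.894427

j₁+j₂−J=0  J+j₁−j₂=1  J−j₁+j₂=4  j₁+j₂+J+1=6
(j₁±m₁, j₂±m₂, J±M) = (1,0,3,1,4,1)
P² = 144/5
sum k=0..0:
  [0] +1/6 = 1/6
S = 1/6
C² = P²·S² = 4/5 ; C = +0.894427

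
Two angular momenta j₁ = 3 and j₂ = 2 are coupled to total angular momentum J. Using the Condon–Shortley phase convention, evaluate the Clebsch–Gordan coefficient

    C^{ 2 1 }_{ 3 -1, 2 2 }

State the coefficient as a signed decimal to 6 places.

−√(3/14) ≈ -0.462910

triangle: 3!·3!·1!/8! = 36/40320
(j±m)!: 2!·4!·4!·0!·3!·1! = 6912
prefactor² = (2J+1)·Δ·N² = 216/7
  k=3: −1/(3!·0!·1!·1!·2!·0!) = -1/12
Σ = -1/12  ⇒  CG² = 216/7·(-1/12)² = 3/14
CG = −√(3/14) = -0.462910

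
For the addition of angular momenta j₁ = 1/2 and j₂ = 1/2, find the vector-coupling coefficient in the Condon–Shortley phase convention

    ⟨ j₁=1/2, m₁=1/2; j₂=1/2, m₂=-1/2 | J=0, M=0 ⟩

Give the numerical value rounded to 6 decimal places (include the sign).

+√(1/2) ≈ +0.707107

triangle: 1!*0!*0!/2! = 1/2
(j±m)!: 1!*0!*0!*1!*0!*0! = 1
prefactor² = (2J+1)*Δ*N² = 1/2
  k=0: +1/(0!*1!*0!*0!*0!*0!) = 1
Σ = 1  ⇒  CG² = 1/2*1² = 1/2
CG = +√(1/2) = +0.707107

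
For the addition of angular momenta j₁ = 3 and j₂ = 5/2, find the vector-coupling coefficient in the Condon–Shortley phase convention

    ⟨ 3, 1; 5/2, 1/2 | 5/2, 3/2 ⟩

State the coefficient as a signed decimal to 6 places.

−√(1/35) = -0.169031

√[6·3!3!2!/9! · 4!2!3!2!4!1!] = √(576/35)
  +(−1)^1/∏(1,2,1,2,2,0)! = -1/8  (running -1/8)
  +(−1)^2/∏(2,1,0,1,3,1)! = 1/12  (running -1/24)
⟨..|..⟩ = √(576/35)·(-1/24) = -0.169031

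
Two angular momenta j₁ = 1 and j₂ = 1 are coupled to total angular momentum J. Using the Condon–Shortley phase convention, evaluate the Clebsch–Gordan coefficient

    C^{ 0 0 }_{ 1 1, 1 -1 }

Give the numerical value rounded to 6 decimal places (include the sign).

j₁+j₂−J=2  J+j₁−j₂=0  J−j₁+j₂=0  j₁+j₂+J+1=3
(j₁±m₁, j₂±m₂, J±M) = (2,0,0,2,0,0)
P² = 4/3
sum k=0..0:
  [0] +1/2 = 1/2
S = 1/2
C² = P²·S² = 1/3 ; C = +0.577350

+0.577350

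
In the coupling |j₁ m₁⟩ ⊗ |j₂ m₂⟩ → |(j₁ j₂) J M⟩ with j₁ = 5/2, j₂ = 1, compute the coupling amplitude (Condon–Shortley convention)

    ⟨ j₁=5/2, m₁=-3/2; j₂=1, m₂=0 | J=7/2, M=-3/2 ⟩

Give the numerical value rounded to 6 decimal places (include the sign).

+0.690066

j₁+j₂−J=0  J+j₁−j₂=5  J−j₁+j₂=2  j₁+j₂+J+1=8
(j₁±m₁, j₂±m₂, J±M) = (1,4,1,1,2,5)
P² = 1920/7
sum k=0..0:
  [0] +1/24 = 1/24
S = 1/24
C² = P²·S² = 10/21 ; C = +0.690066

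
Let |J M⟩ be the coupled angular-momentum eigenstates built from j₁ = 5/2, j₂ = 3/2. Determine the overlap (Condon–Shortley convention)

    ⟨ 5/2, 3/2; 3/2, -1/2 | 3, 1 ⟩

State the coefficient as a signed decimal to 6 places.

triangle: 1!×4!×2!/8! = 48/40320
(j±m)!: 4!×1!×1!×2!×4!×2! = 2304
prefactor² = (2J+1)×Δ×N² = 96/5
  k=0: +1/(0!×1!×1!×1!×3!×1!) = 1/6
  k=1: −1/(1!×0!×0!×0!×4!×2!) = -1/48
Σ = 7/48  ⇒  CG² = 96/5×7/48² = 49/120
CG = +√(49/120) = +0.639010

+0.639010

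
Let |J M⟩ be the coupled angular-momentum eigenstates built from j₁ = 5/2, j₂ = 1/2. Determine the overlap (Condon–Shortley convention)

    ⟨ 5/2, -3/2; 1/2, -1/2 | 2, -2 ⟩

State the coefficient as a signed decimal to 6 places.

j₁+j₂−J=1  J+j₁−j₂=4  J−j₁+j₂=0  j₁+j₂+J+1=6
(j₁±m₁, j₂±m₂, J±M) = (1,4,0,1,0,4)
P² = 96
sum k=0..0:
  [0] +1/24 = 1/24
S = 1/24
C² = P²·S² = 1/6 ; C = +0.408248

+0.408248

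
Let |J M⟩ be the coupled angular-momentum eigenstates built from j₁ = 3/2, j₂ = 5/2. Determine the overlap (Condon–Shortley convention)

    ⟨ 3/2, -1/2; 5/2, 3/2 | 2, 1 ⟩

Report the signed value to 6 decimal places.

+0.154303  (= +√(1/42))

j₁+j₂−J=2  J+j₁−j₂=1  J−j₁+j₂=3  j₁+j₂+J+1=7
(j₁±m₁, j₂±m₂, J±M) = (1,2,4,1,3,1)
P² = 24/7
sum k=1..2:
  [1] −1/6 = -1/6
  [2] +1/4 = 1/4
S = 1/12
C² = P²·S² = 1/42 ; C = +0.154303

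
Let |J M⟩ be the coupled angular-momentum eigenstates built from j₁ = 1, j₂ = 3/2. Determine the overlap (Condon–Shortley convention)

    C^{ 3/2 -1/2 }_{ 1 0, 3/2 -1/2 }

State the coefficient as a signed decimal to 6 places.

+0.258199  (= +√(1/15))

√[4·1!1!2!/5! · 1!1!1!2!1!2!] = √(4/15)
  +(−1)^0/∏(0,1,1,1,0,1)! = 1  (running 1)
  +(−1)^1/∏(1,0,0,0,1,2)! = -1/2  (running 1/2)
⟨..|..⟩ = √(4/15)·(1/2) = +0.258199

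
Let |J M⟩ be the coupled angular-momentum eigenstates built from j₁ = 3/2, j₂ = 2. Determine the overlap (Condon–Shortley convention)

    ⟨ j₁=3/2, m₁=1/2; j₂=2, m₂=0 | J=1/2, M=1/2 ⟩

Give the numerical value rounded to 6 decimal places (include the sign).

-0.447214  (= −√(1/5))

triangle: 3!*0!*1!/5! = 6/120
(j±m)!: 2!*1!*2!*2!*1!*0! = 8
prefactor² = (2J+1)*Δ*N² = 4/5
  k=1: −1/(1!*2!*0!*1!*0!*0!) = -1/2
Σ = -1/2  ⇒  CG² = 4/5*(-1/2)² = 1/5
CG = −√(1/5) = -0.447214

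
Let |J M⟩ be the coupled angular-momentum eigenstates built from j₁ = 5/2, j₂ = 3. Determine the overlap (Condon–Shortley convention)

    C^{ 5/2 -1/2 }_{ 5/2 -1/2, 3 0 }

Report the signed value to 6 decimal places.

+√(8/105) = +0.276026

√[6·3!2!3!/9! · 2!3!3!3!2!3!] = √(216/35)
  +(−1)^1/∏(1,2,2,2,0,1)! = -1/8  (running -1/8)
  +(−1)^2/∏(2,1,1,1,1,2)! = 1/4  (running 1/8)
  +(−1)^3/∏(3,0,0,0,2,3)! = -1/72  (running 1/9)
⟨..|..⟩ = √(216/35)·(1/9) = +0.276026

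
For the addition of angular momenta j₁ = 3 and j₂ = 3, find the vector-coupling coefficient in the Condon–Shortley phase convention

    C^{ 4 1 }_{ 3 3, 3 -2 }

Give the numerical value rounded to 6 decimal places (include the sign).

+√(15/77) ≈ +0.441367

√[9·2!4!4!/11! · 6!0!1!5!5!3!] = √(1244160/77)
  +(−1)^0/∏(0,2,0,1,4,3)! = 1/288  (running 1/288)
⟨..|..⟩ = √(1244160/77)·(1/288) = +0.441367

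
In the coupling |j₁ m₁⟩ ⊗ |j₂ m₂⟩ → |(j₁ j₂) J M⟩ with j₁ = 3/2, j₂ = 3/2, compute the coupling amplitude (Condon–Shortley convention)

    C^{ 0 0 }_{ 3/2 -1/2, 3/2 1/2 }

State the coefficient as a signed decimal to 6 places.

j₁+j₂−J=3  J+j₁−j₂=0  J−j₁+j₂=0  j₁+j₂+J+1=4
(j₁±m₁, j₂±m₂, J±M) = (1,2,2,1,0,0)
P² = 1
sum k=2..2:
  [2] +1/2 = 1/2
S = 1/2
C² = P²·S² = 1/4 ; C = +0.500000

+√(1/4) ≈ +0.500000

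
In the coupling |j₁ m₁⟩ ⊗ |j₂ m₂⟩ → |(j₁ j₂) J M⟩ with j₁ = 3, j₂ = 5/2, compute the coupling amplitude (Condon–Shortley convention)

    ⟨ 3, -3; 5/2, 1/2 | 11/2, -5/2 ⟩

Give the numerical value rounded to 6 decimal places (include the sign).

+0.246183  (= +√(2/33))

triangle: 0!·6!·5!/12! = 86400/479001600
(j±m)!: 0!·6!·3!·2!·3!·8! = 2090188800
prefactor² = (2J+1)·Δ·N² = 49766400/11
  k=0: +1/(0!·0!·6!·3!·0!·2!) = 1/8640
Σ = 1/8640  ⇒  CG² = 49766400/11·1/8640² = 2/33
CG = +√(2/33) = +0.246183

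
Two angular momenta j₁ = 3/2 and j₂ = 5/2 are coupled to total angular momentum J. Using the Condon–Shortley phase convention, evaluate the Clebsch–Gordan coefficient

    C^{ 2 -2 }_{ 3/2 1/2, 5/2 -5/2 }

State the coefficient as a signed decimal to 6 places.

j₁+j₂−J=2  J+j₁−j₂=1  J−j₁+j₂=3  j₁+j₂+J+1=7
(j₁±m₁, j₂±m₂, J±M) = (2,1,0,5,0,4)
P² = 480/7
sum k=0..0:
  [0] +1/12 = 1/12
S = 1/12
C² = P²·S² = 10/21 ; C = +0.690066

+0.690066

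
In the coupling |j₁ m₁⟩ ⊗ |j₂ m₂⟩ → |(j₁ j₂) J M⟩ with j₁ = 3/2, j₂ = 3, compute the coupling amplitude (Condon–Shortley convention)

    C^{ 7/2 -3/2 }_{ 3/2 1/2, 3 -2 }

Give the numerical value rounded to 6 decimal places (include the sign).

+√(3/7) = +0.654654

j₁+j₂−J=1  J+j₁−j₂=2  J−j₁+j₂=5  j₁+j₂+J+1=9
(j₁±m₁, j₂±m₂, J±M) = (2,1,1,5,2,5)
P² = 6400/21
sum k=0..1:
  [0] +1/24 = 1/24
  [1] −1/240 = -1/240
S = 3/80
C² = P²·S² = 3/7 ; C = +0.654654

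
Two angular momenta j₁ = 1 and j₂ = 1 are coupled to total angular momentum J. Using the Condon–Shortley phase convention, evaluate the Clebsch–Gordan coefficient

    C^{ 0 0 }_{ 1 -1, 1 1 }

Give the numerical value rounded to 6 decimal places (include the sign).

+√(1/3) ≈ +0.577350

triangle: 2!×0!×0!/3! = 2/6
(j±m)!: 0!×2!×2!×0!×0!×0! = 4
prefactor² = (2J+1)×Δ×N² = 4/3
  k=2: +1/(2!×0!×0!×0!×0!×0!) = 1/2
Σ = 1/2  ⇒  CG² = 4/3×1/2² = 1/3
CG = +√(1/3) = +0.577350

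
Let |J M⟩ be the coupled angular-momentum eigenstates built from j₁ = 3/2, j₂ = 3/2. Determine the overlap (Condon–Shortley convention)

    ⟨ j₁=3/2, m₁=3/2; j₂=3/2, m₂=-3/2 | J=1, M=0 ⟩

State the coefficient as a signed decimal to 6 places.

√[3·2!1!1!/5! · 3!0!0!3!1!1!] = √(9/5)
  +(−1)^0/∏(0,2,0,0,1,1)! = 1/2  (running 1/2)
⟨..|..⟩ = √(9/5)·(1/2) = +0.670820

+0.670820  (= +√(9/20))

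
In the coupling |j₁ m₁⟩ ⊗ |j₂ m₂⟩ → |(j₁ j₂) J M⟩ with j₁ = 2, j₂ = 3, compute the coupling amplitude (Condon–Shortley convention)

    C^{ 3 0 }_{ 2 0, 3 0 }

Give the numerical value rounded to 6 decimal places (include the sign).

j₁+j₂−J=2  J+j₁−j₂=2  J−j₁+j₂=4  j₁+j₂+J+1=9
(j₁±m₁, j₂±m₂, J±M) = (2,2,3,3,3,3)
P² = 48/5
sum k=0..2:
  [0] +1/24 = 1/24
  [1] −1/4 = -1/4
  [2] +1/24 = 1/24
S = -1/6
C² = P²·S² = 4/15 ; C = -0.516398

−√(4/15) = -0.516398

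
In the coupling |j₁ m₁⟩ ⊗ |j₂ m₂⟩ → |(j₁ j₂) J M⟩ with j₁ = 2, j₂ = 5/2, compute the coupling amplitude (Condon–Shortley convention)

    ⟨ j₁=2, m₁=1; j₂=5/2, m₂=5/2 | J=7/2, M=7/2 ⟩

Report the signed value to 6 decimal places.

−√(5/9) ≈ -0.745356

j₁+j₂−J=1  J+j₁−j₂=3  J−j₁+j₂=4  j₁+j₂+J+1=9
(j₁±m₁, j₂±m₂, J±M) = (3,1,5,0,7,0)
P² = 11520
sum k=1..1:
  [1] −1/144 = -1/144
S = -1/144
C² = P²·S² = 5/9 ; C = -0.745356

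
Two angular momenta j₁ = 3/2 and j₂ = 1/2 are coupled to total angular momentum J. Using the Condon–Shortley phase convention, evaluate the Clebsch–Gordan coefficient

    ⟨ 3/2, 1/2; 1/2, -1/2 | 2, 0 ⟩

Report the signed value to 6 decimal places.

+√(1/2) = +0.707107

triangle: 0!·3!·1!/5! = 6/120
(j±m)!: 2!·1!·0!·1!·2!·2! = 8
prefactor² = (2J+1)·Δ·N² = 2
  k=0: +1/(0!·0!·1!·0!·2!·1!) = 1/2
Σ = 1/2  ⇒  CG² = 2·1/2² = 1/2
CG = +√(1/2) = +0.707107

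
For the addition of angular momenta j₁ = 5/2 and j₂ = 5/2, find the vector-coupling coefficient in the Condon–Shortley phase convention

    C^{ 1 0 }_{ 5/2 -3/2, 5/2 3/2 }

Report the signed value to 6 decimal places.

j₁+j₂−J=4  J+j₁−j₂=1  J−j₁+j₂=1  j₁+j₂+J+1=7
(j₁±m₁, j₂±m₂, J±M) = (1,4,4,1,1,1)
P² = 288/35
sum k=3..4:
  [3] −1/6 = -1/6
  [4] +1/24 = 1/24
S = -1/8
C² = P²·S² = 9/70 ; C = -0.358569

-0.358569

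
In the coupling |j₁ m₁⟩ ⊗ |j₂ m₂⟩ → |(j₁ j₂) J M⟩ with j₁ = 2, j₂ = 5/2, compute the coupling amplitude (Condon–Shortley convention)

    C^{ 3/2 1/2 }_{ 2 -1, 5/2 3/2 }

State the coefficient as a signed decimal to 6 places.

triangle: 3!×1!×2!/7! = 12/5040
(j±m)!: 1!×3!×4!×1!×2!×1! = 288
prefactor² = (2J+1)×Δ×N² = 96/35
  k=2: +1/(2!×1!×1!×2!×0!×0!) = 1/4
  k=3: −1/(3!×0!×0!×1!×1!×1!) = -1/6
Σ = 1/12  ⇒  CG² = 96/35×1/12² = 2/105
CG = +√(2/105) = +0.138013

+0.138013  (= +√(2/105))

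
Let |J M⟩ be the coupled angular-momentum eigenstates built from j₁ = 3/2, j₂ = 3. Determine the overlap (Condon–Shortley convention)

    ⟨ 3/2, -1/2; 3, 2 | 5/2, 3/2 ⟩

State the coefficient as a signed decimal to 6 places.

+√(1/14) = +0.267261

j₁+j₂−J=2  J+j₁−j₂=1  J−j₁+j₂=4  j₁+j₂+J+1=8
(j₁±m₁, j₂±m₂, J±M) = (1,2,5,1,4,1)
P² = 288/7
sum k=1..2:
  [1] −1/24 = -1/24
  [2] +1/12 = 1/12
S = 1/24
C² = P²·S² = 1/14 ; C = +0.267261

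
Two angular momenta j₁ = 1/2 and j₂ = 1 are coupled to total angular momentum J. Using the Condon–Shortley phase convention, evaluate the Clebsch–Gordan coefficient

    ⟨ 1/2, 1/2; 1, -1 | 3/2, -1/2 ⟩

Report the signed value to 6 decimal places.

+√(1/3) ≈ +0.577350

j₁+j₂−J=0  J+j₁−j₂=1  J−j₁+j₂=2  j₁+j₂+J+1=4
(j₁±m₁, j₂±m₂, J±M) = (1,0,0,2,1,2)
P² = 4/3
sum k=0..0:
  [0] +1/2 = 1/2
S = 1/2
C² = P²·S² = 1/3 ; C = +0.577350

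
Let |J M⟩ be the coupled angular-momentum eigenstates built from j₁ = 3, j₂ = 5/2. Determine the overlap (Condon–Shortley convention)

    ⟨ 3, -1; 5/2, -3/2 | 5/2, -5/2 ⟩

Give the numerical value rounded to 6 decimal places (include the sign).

√[6·3!3!2!/9! · 2!4!1!4!0!5!] = √(1152/7)
  +(−1)^1/∏(1,2,3,0,0,2)! = -1/24  (running -1/24)
⟨..|..⟩ = √(1152/7)·(-1/24) = -0.534522

-0.534522  (= −√(2/7))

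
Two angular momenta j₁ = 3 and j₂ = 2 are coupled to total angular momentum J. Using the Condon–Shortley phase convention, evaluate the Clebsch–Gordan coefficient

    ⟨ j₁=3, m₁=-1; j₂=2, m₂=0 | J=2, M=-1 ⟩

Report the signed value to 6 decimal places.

√[5·3!3!1!/8! · 2!4!2!2!1!3!] = √(36/7)
  +(−1)^1/∏(1,2,3,1,0,0)! = -1/12  (running -1/12)
  +(−1)^2/∏(2,1,2,0,1,1)! = 1/4  (running 1/6)
⟨..|..⟩ = √(36/7)·(1/6) = +0.377964

+√(1/7) = +0.377964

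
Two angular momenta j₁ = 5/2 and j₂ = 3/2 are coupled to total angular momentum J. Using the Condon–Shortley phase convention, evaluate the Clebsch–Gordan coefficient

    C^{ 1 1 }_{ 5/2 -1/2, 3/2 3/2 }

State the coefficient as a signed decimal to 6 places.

j₁+j₂−J=3  J+j₁−j₂=2  J−j₁+j₂=0  j₁+j₂+J+1=6
(j₁±m₁, j₂±m₂, J±M) = (2,3,3,0,2,0)
P² = 36/5
sum k=3..3:
  [3] −1/12 = -1/12
S = -1/12
C² = P²·S² = 1/20 ; C = -0.223607

−√(1/20) ≈ -0.223607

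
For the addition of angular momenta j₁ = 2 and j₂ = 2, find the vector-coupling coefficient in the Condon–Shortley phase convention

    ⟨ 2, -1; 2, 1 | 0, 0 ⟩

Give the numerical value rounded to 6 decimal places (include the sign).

−√(1/5) = -0.447214

√[1·4!0!0!/5! · 1!3!3!1!0!0!] = √(36/5)
  +(−1)^3/∏(3,1,0,0,0,0)! = -1/6  (running -1/6)
⟨..|..⟩ = √(36/5)·(-1/6) = -0.447214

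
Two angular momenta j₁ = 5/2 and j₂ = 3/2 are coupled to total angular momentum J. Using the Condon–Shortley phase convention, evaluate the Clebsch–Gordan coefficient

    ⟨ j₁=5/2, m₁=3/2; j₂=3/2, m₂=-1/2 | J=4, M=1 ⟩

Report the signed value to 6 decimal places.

+√(15/56) ≈ +0.517549

j₁+j₂−J=0  J+j₁−j₂=5  J−j₁+j₂=3  j₁+j₂+J+1=9
(j₁±m₁, j₂±m₂, J±M) = (4,1,1,2,5,3)
P² = 4320/7
sum k=0..0:
  [0] +1/48 = 1/48
S = 1/48
C² = P²·S² = 15/56 ; C = +0.517549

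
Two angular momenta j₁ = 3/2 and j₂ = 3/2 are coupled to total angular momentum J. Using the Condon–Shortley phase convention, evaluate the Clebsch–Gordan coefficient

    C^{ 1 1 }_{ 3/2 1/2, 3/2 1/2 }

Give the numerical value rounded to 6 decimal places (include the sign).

−√(2/5) ≈ -0.632456

triangle: 2!*1!*1!/5! = 2/120
(j±m)!: 2!*1!*2!*1!*2!*0! = 8
prefactor² = (2J+1)*Δ*N² = 2/5
  k=1: −1/(1!*1!*0!*1!*1!*0!) = -1
Σ = -1  ⇒  CG² = 2/5*(-1)² = 2/5
CG = −√(2/5) = -0.632456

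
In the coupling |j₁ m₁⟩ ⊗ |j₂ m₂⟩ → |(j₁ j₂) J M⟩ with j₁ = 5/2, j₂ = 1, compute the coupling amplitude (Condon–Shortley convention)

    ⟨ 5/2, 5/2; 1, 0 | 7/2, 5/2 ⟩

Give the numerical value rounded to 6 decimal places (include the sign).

√[8·0!5!2!/8! · 5!0!1!1!6!1!] = √(28800/7)
  +(−1)^0/∏(0,0,0,1,5,1)! = 1/120  (running 1/120)
⟨..|..⟩ = √(28800/7)·(1/120) = +0.534522

+0.534522  (= +√(2/7))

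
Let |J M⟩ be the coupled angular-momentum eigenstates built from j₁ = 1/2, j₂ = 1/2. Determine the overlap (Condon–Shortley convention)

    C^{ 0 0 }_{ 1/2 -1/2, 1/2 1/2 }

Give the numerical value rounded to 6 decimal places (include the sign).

√[1·1!0!0!/2! · 0!1!1!0!0!0!] = √(1/2)
  +(−1)^1/∏(1,0,0,0,0,0)! = -1  (running -1)
⟨..|..⟩ = √(1/2)·(-1) = -0.707107

-0.707107  (= −√(1/2))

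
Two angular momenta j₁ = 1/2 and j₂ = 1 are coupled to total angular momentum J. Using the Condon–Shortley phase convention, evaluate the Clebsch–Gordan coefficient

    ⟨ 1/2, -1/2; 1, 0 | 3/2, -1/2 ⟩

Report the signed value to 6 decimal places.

j₁+j₂−J=0  J+j₁−j₂=1  J−j₁+j₂=2  j₁+j₂+J+1=4
(j₁±m₁, j₂±m₂, J±M) = (0,1,1,1,1,2)
P² = 2/3
sum k=0..0:
  [0] +1/1 = 1
S = 1
C² = P²·S² = 2/3 ; C = +0.816497

+0.816497  (= +√(2/3))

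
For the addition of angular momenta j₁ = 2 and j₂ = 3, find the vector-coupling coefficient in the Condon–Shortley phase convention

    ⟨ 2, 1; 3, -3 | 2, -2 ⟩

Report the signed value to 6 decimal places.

√[5·3!1!3!/8! · 3!1!0!6!0!4!] = √(3240/7)
  +(−1)^0/∏(0,3,1,0,0,3)! = 1/36  (running 1/36)
⟨..|..⟩ = √(3240/7)·(1/36) = +0.597614

+0.597614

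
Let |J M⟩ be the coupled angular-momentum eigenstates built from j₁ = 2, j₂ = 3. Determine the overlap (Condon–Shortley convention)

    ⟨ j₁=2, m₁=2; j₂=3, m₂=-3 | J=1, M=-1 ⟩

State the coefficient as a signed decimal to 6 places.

j₁+j₂−J=4  J+j₁−j₂=0  J−j₁+j₂=2  j₁+j₂+J+1=7
(j₁±m₁, j₂±m₂, J±M) = (4,0,0,6,0,2)
P² = 6912/7
sum k=0..0:
  [0] +1/48 = 1/48
S = 1/48
C² = P²·S² = 3/7 ; C = +0.654654

+√(3/7) ≈ +0.654654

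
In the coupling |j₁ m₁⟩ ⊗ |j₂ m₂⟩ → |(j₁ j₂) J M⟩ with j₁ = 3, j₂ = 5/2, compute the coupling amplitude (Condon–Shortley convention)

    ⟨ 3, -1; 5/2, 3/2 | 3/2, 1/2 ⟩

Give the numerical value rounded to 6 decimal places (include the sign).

-0.483046  (= −√(7/30))

triangle: 4!×2!×1!/8! = 48/40320
(j±m)!: 2!×4!×4!×1!×2!×1! = 2304
prefactor² = (2J+1)×Δ×N² = 384/35
  k=3: −1/(3!×1!×1!×1!×1!×0!) = -1/6
  k=4: +1/(4!×0!×0!×0!×2!×1!) = 1/48
Σ = -7/48  ⇒  CG² = 384/35×(-7/48)² = 7/30
CG = −√(7/30) = -0.483046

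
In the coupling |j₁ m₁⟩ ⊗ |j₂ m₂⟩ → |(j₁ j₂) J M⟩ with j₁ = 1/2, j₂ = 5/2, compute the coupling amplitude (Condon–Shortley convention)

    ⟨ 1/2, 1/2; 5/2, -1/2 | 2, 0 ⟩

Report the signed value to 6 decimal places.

√[5·1!0!4!/6! · 1!0!2!3!2!2!] = √(8)
  +(−1)^0/∏(0,1,0,2,0,2)! = 1/4  (running 1/4)
⟨..|..⟩ = √(8)·(1/4) = +0.707107

+0.707107  (= +√(1/2))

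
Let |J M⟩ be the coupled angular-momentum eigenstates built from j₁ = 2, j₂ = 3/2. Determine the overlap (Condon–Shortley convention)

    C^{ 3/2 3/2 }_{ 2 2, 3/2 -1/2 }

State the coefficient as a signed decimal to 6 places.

triangle: 2!×2!×1!/6! = 4/720
(j±m)!: 4!×0!×1!×2!×3!×0! = 288
prefactor² = (2J+1)×Δ×N² = 32/5
  k=0: +1/(0!×2!×0!×1!×2!×0!) = 1/4
Σ = 1/4  ⇒  CG² = 32/5×1/4² = 2/5
CG = +√(2/5) = +0.632456

+0.632456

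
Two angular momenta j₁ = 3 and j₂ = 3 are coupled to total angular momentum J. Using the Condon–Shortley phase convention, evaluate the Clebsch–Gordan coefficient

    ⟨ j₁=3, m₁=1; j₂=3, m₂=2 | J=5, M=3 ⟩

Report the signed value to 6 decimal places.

j₁+j₂−J=1  J+j₁−j₂=5  J−j₁+j₂=5  j₁+j₂+J+1=12
(j₁±m₁, j₂±m₂, J±M) = (4,2,5,1,8,2)
P² = 153600
sum k=0..1:
  [0] +1/1440 = 1/1440
  [1] −1/576 = -1/576
S = -1/960
C² = P²·S² = 1/6 ; C = -0.408248

−√(1/6) = -0.408248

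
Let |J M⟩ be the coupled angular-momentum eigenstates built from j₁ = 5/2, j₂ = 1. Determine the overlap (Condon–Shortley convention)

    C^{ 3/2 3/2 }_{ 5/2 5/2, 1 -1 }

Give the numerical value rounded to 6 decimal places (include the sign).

j₁+j₂−J=2  J+j₁−j₂=3  J−j₁+j₂=0  j₁+j₂+J+1=6
(j₁±m₁, j₂±m₂, J±M) = (5,0,0,2,3,0)
P² = 96
sum k=0..0:
  [0] +1/12 = 1/12
S = 1/12
C² = P²·S² = 2/3 ; C = +0.816497

+√(2/3) ≈ +0.816497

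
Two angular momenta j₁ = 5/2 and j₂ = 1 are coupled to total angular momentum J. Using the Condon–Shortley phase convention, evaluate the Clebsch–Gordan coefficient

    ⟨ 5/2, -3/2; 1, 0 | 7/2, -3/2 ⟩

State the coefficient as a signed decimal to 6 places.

triangle: 0!*5!*2!/8! = 240/40320
(j±m)!: 1!*4!*1!*1!*2!*5! = 5760
prefactor² = (2J+1)*Δ*N² = 1920/7
  k=0: +1/(0!*0!*4!*1!*1!*1!) = 1/24
Σ = 1/24  ⇒  CG² = 1920/7*1/24² = 10/21
CG = +√(10/21) = +0.690066

+0.690066  (= +√(10/21))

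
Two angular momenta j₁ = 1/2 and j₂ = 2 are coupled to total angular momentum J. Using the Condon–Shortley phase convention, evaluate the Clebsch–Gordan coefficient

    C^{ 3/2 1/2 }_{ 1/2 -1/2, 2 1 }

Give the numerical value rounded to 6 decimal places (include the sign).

−√(3/5) = -0.774597

triangle: 1!·0!·3!/5! = 6/120
(j±m)!: 0!·1!·3!·1!·2!·1! = 12
prefactor² = (2J+1)·Δ·N² = 12/5
  k=1: −1/(1!·0!·0!·2!·0!·1!) = -1/2
Σ = -1/2  ⇒  CG² = 12/5·(-1/2)² = 3/5
CG = −√(3/5) = -0.774597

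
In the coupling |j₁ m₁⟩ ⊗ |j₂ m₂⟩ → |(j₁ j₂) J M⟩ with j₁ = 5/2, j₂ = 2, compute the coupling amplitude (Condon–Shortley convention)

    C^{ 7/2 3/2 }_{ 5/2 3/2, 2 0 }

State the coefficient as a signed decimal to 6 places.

j₁+j₂−J=1  J+j₁−j₂=4  J−j₁+j₂=3  j₁+j₂+J+1=9
(j₁±m₁, j₂±m₂, J±M) = (4,1,2,2,5,2)
P² = 512/7
sum k=0..1:
  [0] +1/12 = 1/12
  [1] −1/48 = -1/48
S = 1/16
C² = P²·S² = 2/7 ; C = +0.534522

+√(2/7) ≈ +0.534522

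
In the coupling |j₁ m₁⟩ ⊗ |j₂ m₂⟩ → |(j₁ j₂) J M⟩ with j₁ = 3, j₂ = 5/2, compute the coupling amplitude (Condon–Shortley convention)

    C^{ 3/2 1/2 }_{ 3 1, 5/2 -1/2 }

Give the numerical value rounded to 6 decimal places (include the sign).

√[4·4!2!1!/8! · 4!2!2!3!2!1!] = √(192/35)
  +(−1)^1/∏(1,3,1,1,1,0)! = -1/6  (running -1/6)
  +(−1)^2/∏(2,2,0,0,2,1)! = 1/8  (running -1/24)
⟨..|..⟩ = √(192/35)·(-1/24) = -0.097590

-0.097590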